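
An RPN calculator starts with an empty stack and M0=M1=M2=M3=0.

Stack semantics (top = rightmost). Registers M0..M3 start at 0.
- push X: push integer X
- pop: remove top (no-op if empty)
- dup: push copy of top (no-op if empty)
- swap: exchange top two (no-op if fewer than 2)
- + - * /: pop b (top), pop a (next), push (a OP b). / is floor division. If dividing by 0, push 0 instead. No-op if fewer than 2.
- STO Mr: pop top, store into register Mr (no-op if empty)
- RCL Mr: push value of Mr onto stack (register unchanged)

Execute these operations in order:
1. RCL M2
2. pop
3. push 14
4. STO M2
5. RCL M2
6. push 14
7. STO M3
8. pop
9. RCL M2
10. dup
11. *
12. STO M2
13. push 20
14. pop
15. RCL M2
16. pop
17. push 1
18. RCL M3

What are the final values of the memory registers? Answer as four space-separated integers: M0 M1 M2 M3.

After op 1 (RCL M2): stack=[0] mem=[0,0,0,0]
After op 2 (pop): stack=[empty] mem=[0,0,0,0]
After op 3 (push 14): stack=[14] mem=[0,0,0,0]
After op 4 (STO M2): stack=[empty] mem=[0,0,14,0]
After op 5 (RCL M2): stack=[14] mem=[0,0,14,0]
After op 6 (push 14): stack=[14,14] mem=[0,0,14,0]
After op 7 (STO M3): stack=[14] mem=[0,0,14,14]
After op 8 (pop): stack=[empty] mem=[0,0,14,14]
After op 9 (RCL M2): stack=[14] mem=[0,0,14,14]
After op 10 (dup): stack=[14,14] mem=[0,0,14,14]
After op 11 (*): stack=[196] mem=[0,0,14,14]
After op 12 (STO M2): stack=[empty] mem=[0,0,196,14]
After op 13 (push 20): stack=[20] mem=[0,0,196,14]
After op 14 (pop): stack=[empty] mem=[0,0,196,14]
After op 15 (RCL M2): stack=[196] mem=[0,0,196,14]
After op 16 (pop): stack=[empty] mem=[0,0,196,14]
After op 17 (push 1): stack=[1] mem=[0,0,196,14]
After op 18 (RCL M3): stack=[1,14] mem=[0,0,196,14]

Answer: 0 0 196 14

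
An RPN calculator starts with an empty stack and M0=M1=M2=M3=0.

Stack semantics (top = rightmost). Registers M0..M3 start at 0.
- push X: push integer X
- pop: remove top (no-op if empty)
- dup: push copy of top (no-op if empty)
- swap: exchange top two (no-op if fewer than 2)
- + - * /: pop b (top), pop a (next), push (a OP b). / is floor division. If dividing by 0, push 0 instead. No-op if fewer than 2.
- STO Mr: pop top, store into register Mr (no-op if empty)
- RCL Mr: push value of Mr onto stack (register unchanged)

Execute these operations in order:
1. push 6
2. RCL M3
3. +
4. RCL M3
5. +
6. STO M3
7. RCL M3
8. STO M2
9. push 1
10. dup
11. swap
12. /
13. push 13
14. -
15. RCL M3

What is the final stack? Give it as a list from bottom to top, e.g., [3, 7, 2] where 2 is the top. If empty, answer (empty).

After op 1 (push 6): stack=[6] mem=[0,0,0,0]
After op 2 (RCL M3): stack=[6,0] mem=[0,0,0,0]
After op 3 (+): stack=[6] mem=[0,0,0,0]
After op 4 (RCL M3): stack=[6,0] mem=[0,0,0,0]
After op 5 (+): stack=[6] mem=[0,0,0,0]
After op 6 (STO M3): stack=[empty] mem=[0,0,0,6]
After op 7 (RCL M3): stack=[6] mem=[0,0,0,6]
After op 8 (STO M2): stack=[empty] mem=[0,0,6,6]
After op 9 (push 1): stack=[1] mem=[0,0,6,6]
After op 10 (dup): stack=[1,1] mem=[0,0,6,6]
After op 11 (swap): stack=[1,1] mem=[0,0,6,6]
After op 12 (/): stack=[1] mem=[0,0,6,6]
After op 13 (push 13): stack=[1,13] mem=[0,0,6,6]
After op 14 (-): stack=[-12] mem=[0,0,6,6]
After op 15 (RCL M3): stack=[-12,6] mem=[0,0,6,6]

Answer: [-12, 6]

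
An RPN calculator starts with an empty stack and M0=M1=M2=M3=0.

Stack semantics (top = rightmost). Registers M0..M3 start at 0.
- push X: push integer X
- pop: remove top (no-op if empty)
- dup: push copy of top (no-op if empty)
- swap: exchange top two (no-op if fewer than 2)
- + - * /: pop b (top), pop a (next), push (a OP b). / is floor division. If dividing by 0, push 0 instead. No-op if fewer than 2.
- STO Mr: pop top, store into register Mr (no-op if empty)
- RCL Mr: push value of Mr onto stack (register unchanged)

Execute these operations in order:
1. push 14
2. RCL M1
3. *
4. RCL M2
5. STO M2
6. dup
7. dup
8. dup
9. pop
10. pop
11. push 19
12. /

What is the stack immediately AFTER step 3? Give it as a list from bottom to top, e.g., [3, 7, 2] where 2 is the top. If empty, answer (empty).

After op 1 (push 14): stack=[14] mem=[0,0,0,0]
After op 2 (RCL M1): stack=[14,0] mem=[0,0,0,0]
After op 3 (*): stack=[0] mem=[0,0,0,0]

[0]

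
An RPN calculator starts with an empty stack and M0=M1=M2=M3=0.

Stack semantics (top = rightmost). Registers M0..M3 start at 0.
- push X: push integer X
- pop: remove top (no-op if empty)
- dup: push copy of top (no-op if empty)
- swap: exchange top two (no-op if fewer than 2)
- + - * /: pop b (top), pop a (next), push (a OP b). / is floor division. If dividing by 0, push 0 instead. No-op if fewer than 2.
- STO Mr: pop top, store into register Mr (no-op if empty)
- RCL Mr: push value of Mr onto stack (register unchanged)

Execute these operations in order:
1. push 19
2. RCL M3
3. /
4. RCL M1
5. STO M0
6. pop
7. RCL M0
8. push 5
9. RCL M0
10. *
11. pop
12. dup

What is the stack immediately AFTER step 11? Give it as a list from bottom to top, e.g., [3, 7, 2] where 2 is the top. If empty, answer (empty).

After op 1 (push 19): stack=[19] mem=[0,0,0,0]
After op 2 (RCL M3): stack=[19,0] mem=[0,0,0,0]
After op 3 (/): stack=[0] mem=[0,0,0,0]
After op 4 (RCL M1): stack=[0,0] mem=[0,0,0,0]
After op 5 (STO M0): stack=[0] mem=[0,0,0,0]
After op 6 (pop): stack=[empty] mem=[0,0,0,0]
After op 7 (RCL M0): stack=[0] mem=[0,0,0,0]
After op 8 (push 5): stack=[0,5] mem=[0,0,0,0]
After op 9 (RCL M0): stack=[0,5,0] mem=[0,0,0,0]
After op 10 (*): stack=[0,0] mem=[0,0,0,0]
After op 11 (pop): stack=[0] mem=[0,0,0,0]

[0]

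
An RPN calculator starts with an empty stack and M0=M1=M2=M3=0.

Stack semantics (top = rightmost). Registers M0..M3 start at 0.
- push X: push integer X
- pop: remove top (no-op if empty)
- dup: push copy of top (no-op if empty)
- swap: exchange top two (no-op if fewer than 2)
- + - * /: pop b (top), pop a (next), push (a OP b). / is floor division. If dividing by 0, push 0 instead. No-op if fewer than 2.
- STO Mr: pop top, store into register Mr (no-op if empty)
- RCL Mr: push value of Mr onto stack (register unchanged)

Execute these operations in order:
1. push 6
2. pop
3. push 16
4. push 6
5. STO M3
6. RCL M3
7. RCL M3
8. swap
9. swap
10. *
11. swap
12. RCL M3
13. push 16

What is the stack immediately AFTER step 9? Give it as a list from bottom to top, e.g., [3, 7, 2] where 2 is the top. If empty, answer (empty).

After op 1 (push 6): stack=[6] mem=[0,0,0,0]
After op 2 (pop): stack=[empty] mem=[0,0,0,0]
After op 3 (push 16): stack=[16] mem=[0,0,0,0]
After op 4 (push 6): stack=[16,6] mem=[0,0,0,0]
After op 5 (STO M3): stack=[16] mem=[0,0,0,6]
After op 6 (RCL M3): stack=[16,6] mem=[0,0,0,6]
After op 7 (RCL M3): stack=[16,6,6] mem=[0,0,0,6]
After op 8 (swap): stack=[16,6,6] mem=[0,0,0,6]
After op 9 (swap): stack=[16,6,6] mem=[0,0,0,6]

[16, 6, 6]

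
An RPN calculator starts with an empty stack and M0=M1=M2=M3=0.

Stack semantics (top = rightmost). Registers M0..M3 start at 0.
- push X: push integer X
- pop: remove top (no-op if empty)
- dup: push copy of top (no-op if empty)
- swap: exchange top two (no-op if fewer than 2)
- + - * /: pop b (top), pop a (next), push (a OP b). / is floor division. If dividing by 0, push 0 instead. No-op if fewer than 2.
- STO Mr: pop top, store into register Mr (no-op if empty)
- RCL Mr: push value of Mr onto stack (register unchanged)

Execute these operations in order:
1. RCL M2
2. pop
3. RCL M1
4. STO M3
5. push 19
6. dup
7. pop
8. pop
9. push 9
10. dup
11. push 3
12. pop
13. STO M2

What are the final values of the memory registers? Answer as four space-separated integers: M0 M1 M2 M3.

Answer: 0 0 9 0

Derivation:
After op 1 (RCL M2): stack=[0] mem=[0,0,0,0]
After op 2 (pop): stack=[empty] mem=[0,0,0,0]
After op 3 (RCL M1): stack=[0] mem=[0,0,0,0]
After op 4 (STO M3): stack=[empty] mem=[0,0,0,0]
After op 5 (push 19): stack=[19] mem=[0,0,0,0]
After op 6 (dup): stack=[19,19] mem=[0,0,0,0]
After op 7 (pop): stack=[19] mem=[0,0,0,0]
After op 8 (pop): stack=[empty] mem=[0,0,0,0]
After op 9 (push 9): stack=[9] mem=[0,0,0,0]
After op 10 (dup): stack=[9,9] mem=[0,0,0,0]
After op 11 (push 3): stack=[9,9,3] mem=[0,0,0,0]
After op 12 (pop): stack=[9,9] mem=[0,0,0,0]
After op 13 (STO M2): stack=[9] mem=[0,0,9,0]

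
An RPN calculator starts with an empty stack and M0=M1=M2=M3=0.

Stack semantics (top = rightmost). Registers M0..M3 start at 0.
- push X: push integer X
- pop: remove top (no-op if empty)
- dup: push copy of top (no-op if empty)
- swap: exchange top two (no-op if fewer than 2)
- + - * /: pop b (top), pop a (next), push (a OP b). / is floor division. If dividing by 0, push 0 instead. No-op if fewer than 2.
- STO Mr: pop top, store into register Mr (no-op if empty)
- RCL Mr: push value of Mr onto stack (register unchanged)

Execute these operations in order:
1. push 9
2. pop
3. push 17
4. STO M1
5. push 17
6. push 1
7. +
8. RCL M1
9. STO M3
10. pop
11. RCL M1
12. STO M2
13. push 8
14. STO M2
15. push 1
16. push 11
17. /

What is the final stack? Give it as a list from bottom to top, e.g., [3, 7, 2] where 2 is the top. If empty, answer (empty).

After op 1 (push 9): stack=[9] mem=[0,0,0,0]
After op 2 (pop): stack=[empty] mem=[0,0,0,0]
After op 3 (push 17): stack=[17] mem=[0,0,0,0]
After op 4 (STO M1): stack=[empty] mem=[0,17,0,0]
After op 5 (push 17): stack=[17] mem=[0,17,0,0]
After op 6 (push 1): stack=[17,1] mem=[0,17,0,0]
After op 7 (+): stack=[18] mem=[0,17,0,0]
After op 8 (RCL M1): stack=[18,17] mem=[0,17,0,0]
After op 9 (STO M3): stack=[18] mem=[0,17,0,17]
After op 10 (pop): stack=[empty] mem=[0,17,0,17]
After op 11 (RCL M1): stack=[17] mem=[0,17,0,17]
After op 12 (STO M2): stack=[empty] mem=[0,17,17,17]
After op 13 (push 8): stack=[8] mem=[0,17,17,17]
After op 14 (STO M2): stack=[empty] mem=[0,17,8,17]
After op 15 (push 1): stack=[1] mem=[0,17,8,17]
After op 16 (push 11): stack=[1,11] mem=[0,17,8,17]
After op 17 (/): stack=[0] mem=[0,17,8,17]

Answer: [0]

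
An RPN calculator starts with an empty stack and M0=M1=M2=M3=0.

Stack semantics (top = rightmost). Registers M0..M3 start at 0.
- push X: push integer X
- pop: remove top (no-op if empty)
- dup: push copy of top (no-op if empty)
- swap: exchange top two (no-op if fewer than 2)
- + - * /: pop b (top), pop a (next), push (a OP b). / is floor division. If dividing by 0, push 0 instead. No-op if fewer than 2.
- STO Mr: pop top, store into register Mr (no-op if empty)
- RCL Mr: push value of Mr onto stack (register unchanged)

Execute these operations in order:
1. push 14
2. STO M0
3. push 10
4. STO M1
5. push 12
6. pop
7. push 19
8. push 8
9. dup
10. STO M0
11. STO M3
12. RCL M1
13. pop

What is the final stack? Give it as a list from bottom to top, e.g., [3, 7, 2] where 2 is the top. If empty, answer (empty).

After op 1 (push 14): stack=[14] mem=[0,0,0,0]
After op 2 (STO M0): stack=[empty] mem=[14,0,0,0]
After op 3 (push 10): stack=[10] mem=[14,0,0,0]
After op 4 (STO M1): stack=[empty] mem=[14,10,0,0]
After op 5 (push 12): stack=[12] mem=[14,10,0,0]
After op 6 (pop): stack=[empty] mem=[14,10,0,0]
After op 7 (push 19): stack=[19] mem=[14,10,0,0]
After op 8 (push 8): stack=[19,8] mem=[14,10,0,0]
After op 9 (dup): stack=[19,8,8] mem=[14,10,0,0]
After op 10 (STO M0): stack=[19,8] mem=[8,10,0,0]
After op 11 (STO M3): stack=[19] mem=[8,10,0,8]
After op 12 (RCL M1): stack=[19,10] mem=[8,10,0,8]
After op 13 (pop): stack=[19] mem=[8,10,0,8]

Answer: [19]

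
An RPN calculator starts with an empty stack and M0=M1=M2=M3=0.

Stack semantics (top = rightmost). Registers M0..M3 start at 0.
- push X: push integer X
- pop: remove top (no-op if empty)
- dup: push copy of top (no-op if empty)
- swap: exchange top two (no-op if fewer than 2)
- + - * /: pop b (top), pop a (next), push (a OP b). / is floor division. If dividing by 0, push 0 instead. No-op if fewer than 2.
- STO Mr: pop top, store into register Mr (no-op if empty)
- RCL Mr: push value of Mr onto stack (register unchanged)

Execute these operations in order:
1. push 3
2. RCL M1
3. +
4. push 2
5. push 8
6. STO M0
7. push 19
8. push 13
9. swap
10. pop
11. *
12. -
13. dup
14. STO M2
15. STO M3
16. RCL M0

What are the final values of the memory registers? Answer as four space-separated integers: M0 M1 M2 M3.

Answer: 8 0 -23 -23

Derivation:
After op 1 (push 3): stack=[3] mem=[0,0,0,0]
After op 2 (RCL M1): stack=[3,0] mem=[0,0,0,0]
After op 3 (+): stack=[3] mem=[0,0,0,0]
After op 4 (push 2): stack=[3,2] mem=[0,0,0,0]
After op 5 (push 8): stack=[3,2,8] mem=[0,0,0,0]
After op 6 (STO M0): stack=[3,2] mem=[8,0,0,0]
After op 7 (push 19): stack=[3,2,19] mem=[8,0,0,0]
After op 8 (push 13): stack=[3,2,19,13] mem=[8,0,0,0]
After op 9 (swap): stack=[3,2,13,19] mem=[8,0,0,0]
After op 10 (pop): stack=[3,2,13] mem=[8,0,0,0]
After op 11 (*): stack=[3,26] mem=[8,0,0,0]
After op 12 (-): stack=[-23] mem=[8,0,0,0]
After op 13 (dup): stack=[-23,-23] mem=[8,0,0,0]
After op 14 (STO M2): stack=[-23] mem=[8,0,-23,0]
After op 15 (STO M3): stack=[empty] mem=[8,0,-23,-23]
After op 16 (RCL M0): stack=[8] mem=[8,0,-23,-23]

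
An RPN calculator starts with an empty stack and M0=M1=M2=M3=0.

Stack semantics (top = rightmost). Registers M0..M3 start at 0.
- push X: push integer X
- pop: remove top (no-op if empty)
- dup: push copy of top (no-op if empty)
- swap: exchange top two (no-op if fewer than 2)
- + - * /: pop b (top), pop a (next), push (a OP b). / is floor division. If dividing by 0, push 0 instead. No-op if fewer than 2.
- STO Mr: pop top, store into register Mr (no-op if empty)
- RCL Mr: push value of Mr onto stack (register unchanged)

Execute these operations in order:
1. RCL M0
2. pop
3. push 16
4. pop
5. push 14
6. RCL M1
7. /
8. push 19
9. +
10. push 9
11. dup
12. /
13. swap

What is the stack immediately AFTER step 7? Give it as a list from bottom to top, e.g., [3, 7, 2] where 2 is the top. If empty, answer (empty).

After op 1 (RCL M0): stack=[0] mem=[0,0,0,0]
After op 2 (pop): stack=[empty] mem=[0,0,0,0]
After op 3 (push 16): stack=[16] mem=[0,0,0,0]
After op 4 (pop): stack=[empty] mem=[0,0,0,0]
After op 5 (push 14): stack=[14] mem=[0,0,0,0]
After op 6 (RCL M1): stack=[14,0] mem=[0,0,0,0]
After op 7 (/): stack=[0] mem=[0,0,0,0]

[0]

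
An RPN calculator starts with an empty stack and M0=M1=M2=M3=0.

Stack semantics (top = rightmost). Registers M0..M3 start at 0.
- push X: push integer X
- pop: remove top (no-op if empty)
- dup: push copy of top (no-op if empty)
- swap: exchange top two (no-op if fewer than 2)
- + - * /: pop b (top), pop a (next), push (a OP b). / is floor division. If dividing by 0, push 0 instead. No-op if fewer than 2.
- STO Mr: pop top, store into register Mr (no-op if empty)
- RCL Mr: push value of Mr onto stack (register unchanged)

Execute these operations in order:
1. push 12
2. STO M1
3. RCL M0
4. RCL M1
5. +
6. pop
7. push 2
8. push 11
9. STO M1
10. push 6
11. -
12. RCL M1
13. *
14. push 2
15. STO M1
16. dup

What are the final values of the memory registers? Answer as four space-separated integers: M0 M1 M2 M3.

Answer: 0 2 0 0

Derivation:
After op 1 (push 12): stack=[12] mem=[0,0,0,0]
After op 2 (STO M1): stack=[empty] mem=[0,12,0,0]
After op 3 (RCL M0): stack=[0] mem=[0,12,0,0]
After op 4 (RCL M1): stack=[0,12] mem=[0,12,0,0]
After op 5 (+): stack=[12] mem=[0,12,0,0]
After op 6 (pop): stack=[empty] mem=[0,12,0,0]
After op 7 (push 2): stack=[2] mem=[0,12,0,0]
After op 8 (push 11): stack=[2,11] mem=[0,12,0,0]
After op 9 (STO M1): stack=[2] mem=[0,11,0,0]
After op 10 (push 6): stack=[2,6] mem=[0,11,0,0]
After op 11 (-): stack=[-4] mem=[0,11,0,0]
After op 12 (RCL M1): stack=[-4,11] mem=[0,11,0,0]
After op 13 (*): stack=[-44] mem=[0,11,0,0]
After op 14 (push 2): stack=[-44,2] mem=[0,11,0,0]
After op 15 (STO M1): stack=[-44] mem=[0,2,0,0]
After op 16 (dup): stack=[-44,-44] mem=[0,2,0,0]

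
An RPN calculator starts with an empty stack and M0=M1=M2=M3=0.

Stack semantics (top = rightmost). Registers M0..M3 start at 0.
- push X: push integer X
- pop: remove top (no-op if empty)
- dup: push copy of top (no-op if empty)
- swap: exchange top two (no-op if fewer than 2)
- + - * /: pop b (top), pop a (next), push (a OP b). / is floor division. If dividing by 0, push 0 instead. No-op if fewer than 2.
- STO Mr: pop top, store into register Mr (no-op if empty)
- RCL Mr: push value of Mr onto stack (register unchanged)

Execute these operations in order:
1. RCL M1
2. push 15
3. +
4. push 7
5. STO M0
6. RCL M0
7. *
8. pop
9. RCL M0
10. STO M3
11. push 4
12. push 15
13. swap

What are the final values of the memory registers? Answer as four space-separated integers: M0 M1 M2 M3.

After op 1 (RCL M1): stack=[0] mem=[0,0,0,0]
After op 2 (push 15): stack=[0,15] mem=[0,0,0,0]
After op 3 (+): stack=[15] mem=[0,0,0,0]
After op 4 (push 7): stack=[15,7] mem=[0,0,0,0]
After op 5 (STO M0): stack=[15] mem=[7,0,0,0]
After op 6 (RCL M0): stack=[15,7] mem=[7,0,0,0]
After op 7 (*): stack=[105] mem=[7,0,0,0]
After op 8 (pop): stack=[empty] mem=[7,0,0,0]
After op 9 (RCL M0): stack=[7] mem=[7,0,0,0]
After op 10 (STO M3): stack=[empty] mem=[7,0,0,7]
After op 11 (push 4): stack=[4] mem=[7,0,0,7]
After op 12 (push 15): stack=[4,15] mem=[7,0,0,7]
After op 13 (swap): stack=[15,4] mem=[7,0,0,7]

Answer: 7 0 0 7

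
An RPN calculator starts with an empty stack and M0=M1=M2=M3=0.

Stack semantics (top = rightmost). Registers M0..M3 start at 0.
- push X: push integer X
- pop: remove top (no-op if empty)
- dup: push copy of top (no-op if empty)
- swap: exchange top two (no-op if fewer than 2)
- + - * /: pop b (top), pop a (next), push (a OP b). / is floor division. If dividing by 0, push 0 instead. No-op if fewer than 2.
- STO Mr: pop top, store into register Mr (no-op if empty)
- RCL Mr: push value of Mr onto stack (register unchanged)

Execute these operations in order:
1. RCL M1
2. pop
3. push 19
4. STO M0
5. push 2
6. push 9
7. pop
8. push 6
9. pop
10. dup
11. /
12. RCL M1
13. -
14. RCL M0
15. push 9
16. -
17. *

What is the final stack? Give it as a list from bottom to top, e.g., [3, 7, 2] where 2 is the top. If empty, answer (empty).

Answer: [10]

Derivation:
After op 1 (RCL M1): stack=[0] mem=[0,0,0,0]
After op 2 (pop): stack=[empty] mem=[0,0,0,0]
After op 3 (push 19): stack=[19] mem=[0,0,0,0]
After op 4 (STO M0): stack=[empty] mem=[19,0,0,0]
After op 5 (push 2): stack=[2] mem=[19,0,0,0]
After op 6 (push 9): stack=[2,9] mem=[19,0,0,0]
After op 7 (pop): stack=[2] mem=[19,0,0,0]
After op 8 (push 6): stack=[2,6] mem=[19,0,0,0]
After op 9 (pop): stack=[2] mem=[19,0,0,0]
After op 10 (dup): stack=[2,2] mem=[19,0,0,0]
After op 11 (/): stack=[1] mem=[19,0,0,0]
After op 12 (RCL M1): stack=[1,0] mem=[19,0,0,0]
After op 13 (-): stack=[1] mem=[19,0,0,0]
After op 14 (RCL M0): stack=[1,19] mem=[19,0,0,0]
After op 15 (push 9): stack=[1,19,9] mem=[19,0,0,0]
After op 16 (-): stack=[1,10] mem=[19,0,0,0]
After op 17 (*): stack=[10] mem=[19,0,0,0]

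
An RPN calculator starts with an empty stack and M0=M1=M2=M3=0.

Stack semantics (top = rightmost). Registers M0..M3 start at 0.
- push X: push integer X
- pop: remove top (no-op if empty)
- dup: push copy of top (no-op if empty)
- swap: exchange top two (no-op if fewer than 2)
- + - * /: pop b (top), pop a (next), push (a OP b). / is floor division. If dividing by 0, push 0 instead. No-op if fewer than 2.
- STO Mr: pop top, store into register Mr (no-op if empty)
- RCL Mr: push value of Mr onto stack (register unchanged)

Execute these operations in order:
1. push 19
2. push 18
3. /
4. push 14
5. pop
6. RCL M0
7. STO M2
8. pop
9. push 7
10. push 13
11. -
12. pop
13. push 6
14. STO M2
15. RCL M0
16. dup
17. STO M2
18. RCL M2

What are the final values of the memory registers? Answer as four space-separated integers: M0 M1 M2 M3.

After op 1 (push 19): stack=[19] mem=[0,0,0,0]
After op 2 (push 18): stack=[19,18] mem=[0,0,0,0]
After op 3 (/): stack=[1] mem=[0,0,0,0]
After op 4 (push 14): stack=[1,14] mem=[0,0,0,0]
After op 5 (pop): stack=[1] mem=[0,0,0,0]
After op 6 (RCL M0): stack=[1,0] mem=[0,0,0,0]
After op 7 (STO M2): stack=[1] mem=[0,0,0,0]
After op 8 (pop): stack=[empty] mem=[0,0,0,0]
After op 9 (push 7): stack=[7] mem=[0,0,0,0]
After op 10 (push 13): stack=[7,13] mem=[0,0,0,0]
After op 11 (-): stack=[-6] mem=[0,0,0,0]
After op 12 (pop): stack=[empty] mem=[0,0,0,0]
After op 13 (push 6): stack=[6] mem=[0,0,0,0]
After op 14 (STO M2): stack=[empty] mem=[0,0,6,0]
After op 15 (RCL M0): stack=[0] mem=[0,0,6,0]
After op 16 (dup): stack=[0,0] mem=[0,0,6,0]
After op 17 (STO M2): stack=[0] mem=[0,0,0,0]
After op 18 (RCL M2): stack=[0,0] mem=[0,0,0,0]

Answer: 0 0 0 0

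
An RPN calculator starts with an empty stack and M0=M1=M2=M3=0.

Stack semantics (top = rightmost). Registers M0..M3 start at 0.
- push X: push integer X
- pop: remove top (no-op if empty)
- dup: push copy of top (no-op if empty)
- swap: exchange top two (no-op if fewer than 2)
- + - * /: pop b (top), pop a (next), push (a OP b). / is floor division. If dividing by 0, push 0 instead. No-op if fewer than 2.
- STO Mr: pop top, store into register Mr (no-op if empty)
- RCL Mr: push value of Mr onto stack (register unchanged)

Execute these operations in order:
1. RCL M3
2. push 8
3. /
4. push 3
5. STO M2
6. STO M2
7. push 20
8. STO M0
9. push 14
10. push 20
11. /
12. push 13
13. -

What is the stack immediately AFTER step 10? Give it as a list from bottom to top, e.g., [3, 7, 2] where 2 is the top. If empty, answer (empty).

After op 1 (RCL M3): stack=[0] mem=[0,0,0,0]
After op 2 (push 8): stack=[0,8] mem=[0,0,0,0]
After op 3 (/): stack=[0] mem=[0,0,0,0]
After op 4 (push 3): stack=[0,3] mem=[0,0,0,0]
After op 5 (STO M2): stack=[0] mem=[0,0,3,0]
After op 6 (STO M2): stack=[empty] mem=[0,0,0,0]
After op 7 (push 20): stack=[20] mem=[0,0,0,0]
After op 8 (STO M0): stack=[empty] mem=[20,0,0,0]
After op 9 (push 14): stack=[14] mem=[20,0,0,0]
After op 10 (push 20): stack=[14,20] mem=[20,0,0,0]

[14, 20]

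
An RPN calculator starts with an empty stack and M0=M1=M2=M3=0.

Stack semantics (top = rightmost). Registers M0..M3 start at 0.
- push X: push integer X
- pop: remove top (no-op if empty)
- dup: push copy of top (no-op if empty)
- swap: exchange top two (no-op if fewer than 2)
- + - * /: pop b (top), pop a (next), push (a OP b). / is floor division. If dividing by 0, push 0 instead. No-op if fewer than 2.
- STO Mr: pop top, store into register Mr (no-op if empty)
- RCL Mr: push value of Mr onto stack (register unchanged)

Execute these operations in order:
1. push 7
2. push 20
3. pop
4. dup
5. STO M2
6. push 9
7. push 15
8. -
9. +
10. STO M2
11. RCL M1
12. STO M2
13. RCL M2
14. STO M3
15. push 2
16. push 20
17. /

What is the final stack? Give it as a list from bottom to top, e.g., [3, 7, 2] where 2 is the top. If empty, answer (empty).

Answer: [0]

Derivation:
After op 1 (push 7): stack=[7] mem=[0,0,0,0]
After op 2 (push 20): stack=[7,20] mem=[0,0,0,0]
After op 3 (pop): stack=[7] mem=[0,0,0,0]
After op 4 (dup): stack=[7,7] mem=[0,0,0,0]
After op 5 (STO M2): stack=[7] mem=[0,0,7,0]
After op 6 (push 9): stack=[7,9] mem=[0,0,7,0]
After op 7 (push 15): stack=[7,9,15] mem=[0,0,7,0]
After op 8 (-): stack=[7,-6] mem=[0,0,7,0]
After op 9 (+): stack=[1] mem=[0,0,7,0]
After op 10 (STO M2): stack=[empty] mem=[0,0,1,0]
After op 11 (RCL M1): stack=[0] mem=[0,0,1,0]
After op 12 (STO M2): stack=[empty] mem=[0,0,0,0]
After op 13 (RCL M2): stack=[0] mem=[0,0,0,0]
After op 14 (STO M3): stack=[empty] mem=[0,0,0,0]
After op 15 (push 2): stack=[2] mem=[0,0,0,0]
After op 16 (push 20): stack=[2,20] mem=[0,0,0,0]
After op 17 (/): stack=[0] mem=[0,0,0,0]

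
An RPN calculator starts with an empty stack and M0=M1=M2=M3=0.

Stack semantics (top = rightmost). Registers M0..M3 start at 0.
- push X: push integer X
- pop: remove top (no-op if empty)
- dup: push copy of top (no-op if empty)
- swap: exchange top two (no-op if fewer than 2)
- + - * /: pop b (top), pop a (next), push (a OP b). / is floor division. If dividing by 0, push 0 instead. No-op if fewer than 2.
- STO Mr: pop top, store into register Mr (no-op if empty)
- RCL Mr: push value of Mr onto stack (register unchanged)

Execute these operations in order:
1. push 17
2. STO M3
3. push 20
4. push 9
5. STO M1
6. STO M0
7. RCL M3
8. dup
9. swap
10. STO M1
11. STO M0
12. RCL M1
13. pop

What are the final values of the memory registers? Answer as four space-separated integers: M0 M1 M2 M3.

Answer: 17 17 0 17

Derivation:
After op 1 (push 17): stack=[17] mem=[0,0,0,0]
After op 2 (STO M3): stack=[empty] mem=[0,0,0,17]
After op 3 (push 20): stack=[20] mem=[0,0,0,17]
After op 4 (push 9): stack=[20,9] mem=[0,0,0,17]
After op 5 (STO M1): stack=[20] mem=[0,9,0,17]
After op 6 (STO M0): stack=[empty] mem=[20,9,0,17]
After op 7 (RCL M3): stack=[17] mem=[20,9,0,17]
After op 8 (dup): stack=[17,17] mem=[20,9,0,17]
After op 9 (swap): stack=[17,17] mem=[20,9,0,17]
After op 10 (STO M1): stack=[17] mem=[20,17,0,17]
After op 11 (STO M0): stack=[empty] mem=[17,17,0,17]
After op 12 (RCL M1): stack=[17] mem=[17,17,0,17]
After op 13 (pop): stack=[empty] mem=[17,17,0,17]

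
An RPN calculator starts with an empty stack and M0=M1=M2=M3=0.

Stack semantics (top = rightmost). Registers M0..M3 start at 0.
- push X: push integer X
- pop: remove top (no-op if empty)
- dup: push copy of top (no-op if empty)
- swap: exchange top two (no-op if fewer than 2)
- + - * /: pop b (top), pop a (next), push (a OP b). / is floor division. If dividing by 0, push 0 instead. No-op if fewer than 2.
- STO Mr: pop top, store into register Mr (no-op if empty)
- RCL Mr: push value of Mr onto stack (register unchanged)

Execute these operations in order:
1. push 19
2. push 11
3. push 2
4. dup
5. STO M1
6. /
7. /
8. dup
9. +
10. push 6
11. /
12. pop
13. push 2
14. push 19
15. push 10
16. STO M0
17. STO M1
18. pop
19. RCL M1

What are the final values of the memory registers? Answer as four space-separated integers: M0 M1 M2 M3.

Answer: 10 19 0 0

Derivation:
After op 1 (push 19): stack=[19] mem=[0,0,0,0]
After op 2 (push 11): stack=[19,11] mem=[0,0,0,0]
After op 3 (push 2): stack=[19,11,2] mem=[0,0,0,0]
After op 4 (dup): stack=[19,11,2,2] mem=[0,0,0,0]
After op 5 (STO M1): stack=[19,11,2] mem=[0,2,0,0]
After op 6 (/): stack=[19,5] mem=[0,2,0,0]
After op 7 (/): stack=[3] mem=[0,2,0,0]
After op 8 (dup): stack=[3,3] mem=[0,2,0,0]
After op 9 (+): stack=[6] mem=[0,2,0,0]
After op 10 (push 6): stack=[6,6] mem=[0,2,0,0]
After op 11 (/): stack=[1] mem=[0,2,0,0]
After op 12 (pop): stack=[empty] mem=[0,2,0,0]
After op 13 (push 2): stack=[2] mem=[0,2,0,0]
After op 14 (push 19): stack=[2,19] mem=[0,2,0,0]
After op 15 (push 10): stack=[2,19,10] mem=[0,2,0,0]
After op 16 (STO M0): stack=[2,19] mem=[10,2,0,0]
After op 17 (STO M1): stack=[2] mem=[10,19,0,0]
After op 18 (pop): stack=[empty] mem=[10,19,0,0]
After op 19 (RCL M1): stack=[19] mem=[10,19,0,0]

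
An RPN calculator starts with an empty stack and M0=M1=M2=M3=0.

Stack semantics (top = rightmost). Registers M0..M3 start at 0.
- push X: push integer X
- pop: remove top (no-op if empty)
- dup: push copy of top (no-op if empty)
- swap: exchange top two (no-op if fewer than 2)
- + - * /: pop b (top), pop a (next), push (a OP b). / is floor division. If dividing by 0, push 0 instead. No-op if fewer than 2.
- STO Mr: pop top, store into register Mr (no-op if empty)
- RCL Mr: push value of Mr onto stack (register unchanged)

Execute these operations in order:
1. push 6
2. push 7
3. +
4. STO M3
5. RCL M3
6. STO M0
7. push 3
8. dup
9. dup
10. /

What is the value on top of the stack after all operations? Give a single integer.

Answer: 1

Derivation:
After op 1 (push 6): stack=[6] mem=[0,0,0,0]
After op 2 (push 7): stack=[6,7] mem=[0,0,0,0]
After op 3 (+): stack=[13] mem=[0,0,0,0]
After op 4 (STO M3): stack=[empty] mem=[0,0,0,13]
After op 5 (RCL M3): stack=[13] mem=[0,0,0,13]
After op 6 (STO M0): stack=[empty] mem=[13,0,0,13]
After op 7 (push 3): stack=[3] mem=[13,0,0,13]
After op 8 (dup): stack=[3,3] mem=[13,0,0,13]
After op 9 (dup): stack=[3,3,3] mem=[13,0,0,13]
After op 10 (/): stack=[3,1] mem=[13,0,0,13]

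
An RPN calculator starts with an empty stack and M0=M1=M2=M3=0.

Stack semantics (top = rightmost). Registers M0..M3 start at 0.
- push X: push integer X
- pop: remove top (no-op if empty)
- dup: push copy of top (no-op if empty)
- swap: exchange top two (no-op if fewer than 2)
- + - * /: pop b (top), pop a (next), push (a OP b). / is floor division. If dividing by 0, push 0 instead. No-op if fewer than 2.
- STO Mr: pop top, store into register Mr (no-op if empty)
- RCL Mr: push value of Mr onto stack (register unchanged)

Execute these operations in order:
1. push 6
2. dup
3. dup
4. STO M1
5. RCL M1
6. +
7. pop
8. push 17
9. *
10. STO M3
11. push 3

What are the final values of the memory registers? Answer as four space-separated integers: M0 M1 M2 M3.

Answer: 0 6 0 102

Derivation:
After op 1 (push 6): stack=[6] mem=[0,0,0,0]
After op 2 (dup): stack=[6,6] mem=[0,0,0,0]
After op 3 (dup): stack=[6,6,6] mem=[0,0,0,0]
After op 4 (STO M1): stack=[6,6] mem=[0,6,0,0]
After op 5 (RCL M1): stack=[6,6,6] mem=[0,6,0,0]
After op 6 (+): stack=[6,12] mem=[0,6,0,0]
After op 7 (pop): stack=[6] mem=[0,6,0,0]
After op 8 (push 17): stack=[6,17] mem=[0,6,0,0]
After op 9 (*): stack=[102] mem=[0,6,0,0]
After op 10 (STO M3): stack=[empty] mem=[0,6,0,102]
After op 11 (push 3): stack=[3] mem=[0,6,0,102]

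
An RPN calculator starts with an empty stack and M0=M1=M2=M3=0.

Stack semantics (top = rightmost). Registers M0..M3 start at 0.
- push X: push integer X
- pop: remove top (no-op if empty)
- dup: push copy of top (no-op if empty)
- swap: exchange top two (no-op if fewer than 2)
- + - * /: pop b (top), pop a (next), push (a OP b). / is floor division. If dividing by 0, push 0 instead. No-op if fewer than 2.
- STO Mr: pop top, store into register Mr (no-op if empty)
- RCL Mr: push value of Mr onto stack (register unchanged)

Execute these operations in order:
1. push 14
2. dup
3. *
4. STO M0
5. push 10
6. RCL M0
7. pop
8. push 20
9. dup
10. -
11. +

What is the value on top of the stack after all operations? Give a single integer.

Answer: 10

Derivation:
After op 1 (push 14): stack=[14] mem=[0,0,0,0]
After op 2 (dup): stack=[14,14] mem=[0,0,0,0]
After op 3 (*): stack=[196] mem=[0,0,0,0]
After op 4 (STO M0): stack=[empty] mem=[196,0,0,0]
After op 5 (push 10): stack=[10] mem=[196,0,0,0]
After op 6 (RCL M0): stack=[10,196] mem=[196,0,0,0]
After op 7 (pop): stack=[10] mem=[196,0,0,0]
After op 8 (push 20): stack=[10,20] mem=[196,0,0,0]
After op 9 (dup): stack=[10,20,20] mem=[196,0,0,0]
After op 10 (-): stack=[10,0] mem=[196,0,0,0]
After op 11 (+): stack=[10] mem=[196,0,0,0]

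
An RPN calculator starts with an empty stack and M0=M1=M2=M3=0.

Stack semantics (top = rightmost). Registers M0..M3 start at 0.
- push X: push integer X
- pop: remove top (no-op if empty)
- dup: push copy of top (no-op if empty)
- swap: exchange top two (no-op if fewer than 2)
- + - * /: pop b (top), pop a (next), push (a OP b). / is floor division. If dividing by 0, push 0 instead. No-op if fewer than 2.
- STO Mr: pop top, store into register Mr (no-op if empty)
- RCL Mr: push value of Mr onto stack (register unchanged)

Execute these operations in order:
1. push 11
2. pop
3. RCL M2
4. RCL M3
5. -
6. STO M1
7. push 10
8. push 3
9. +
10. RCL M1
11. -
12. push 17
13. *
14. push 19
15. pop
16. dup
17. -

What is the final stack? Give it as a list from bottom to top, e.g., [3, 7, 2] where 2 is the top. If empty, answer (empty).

After op 1 (push 11): stack=[11] mem=[0,0,0,0]
After op 2 (pop): stack=[empty] mem=[0,0,0,0]
After op 3 (RCL M2): stack=[0] mem=[0,0,0,0]
After op 4 (RCL M3): stack=[0,0] mem=[0,0,0,0]
After op 5 (-): stack=[0] mem=[0,0,0,0]
After op 6 (STO M1): stack=[empty] mem=[0,0,0,0]
After op 7 (push 10): stack=[10] mem=[0,0,0,0]
After op 8 (push 3): stack=[10,3] mem=[0,0,0,0]
After op 9 (+): stack=[13] mem=[0,0,0,0]
After op 10 (RCL M1): stack=[13,0] mem=[0,0,0,0]
After op 11 (-): stack=[13] mem=[0,0,0,0]
After op 12 (push 17): stack=[13,17] mem=[0,0,0,0]
After op 13 (*): stack=[221] mem=[0,0,0,0]
After op 14 (push 19): stack=[221,19] mem=[0,0,0,0]
After op 15 (pop): stack=[221] mem=[0,0,0,0]
After op 16 (dup): stack=[221,221] mem=[0,0,0,0]
After op 17 (-): stack=[0] mem=[0,0,0,0]

Answer: [0]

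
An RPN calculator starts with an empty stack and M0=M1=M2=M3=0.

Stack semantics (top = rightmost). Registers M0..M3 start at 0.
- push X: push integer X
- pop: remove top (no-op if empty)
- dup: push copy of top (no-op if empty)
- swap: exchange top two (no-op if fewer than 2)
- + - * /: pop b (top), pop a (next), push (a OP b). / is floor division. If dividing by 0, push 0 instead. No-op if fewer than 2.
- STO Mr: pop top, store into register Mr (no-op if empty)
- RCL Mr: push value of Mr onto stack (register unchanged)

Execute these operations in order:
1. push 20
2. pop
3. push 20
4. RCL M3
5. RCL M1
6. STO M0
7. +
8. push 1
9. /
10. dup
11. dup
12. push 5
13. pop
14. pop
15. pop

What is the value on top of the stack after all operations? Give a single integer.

Answer: 20

Derivation:
After op 1 (push 20): stack=[20] mem=[0,0,0,0]
After op 2 (pop): stack=[empty] mem=[0,0,0,0]
After op 3 (push 20): stack=[20] mem=[0,0,0,0]
After op 4 (RCL M3): stack=[20,0] mem=[0,0,0,0]
After op 5 (RCL M1): stack=[20,0,0] mem=[0,0,0,0]
After op 6 (STO M0): stack=[20,0] mem=[0,0,0,0]
After op 7 (+): stack=[20] mem=[0,0,0,0]
After op 8 (push 1): stack=[20,1] mem=[0,0,0,0]
After op 9 (/): stack=[20] mem=[0,0,0,0]
After op 10 (dup): stack=[20,20] mem=[0,0,0,0]
After op 11 (dup): stack=[20,20,20] mem=[0,0,0,0]
After op 12 (push 5): stack=[20,20,20,5] mem=[0,0,0,0]
After op 13 (pop): stack=[20,20,20] mem=[0,0,0,0]
After op 14 (pop): stack=[20,20] mem=[0,0,0,0]
After op 15 (pop): stack=[20] mem=[0,0,0,0]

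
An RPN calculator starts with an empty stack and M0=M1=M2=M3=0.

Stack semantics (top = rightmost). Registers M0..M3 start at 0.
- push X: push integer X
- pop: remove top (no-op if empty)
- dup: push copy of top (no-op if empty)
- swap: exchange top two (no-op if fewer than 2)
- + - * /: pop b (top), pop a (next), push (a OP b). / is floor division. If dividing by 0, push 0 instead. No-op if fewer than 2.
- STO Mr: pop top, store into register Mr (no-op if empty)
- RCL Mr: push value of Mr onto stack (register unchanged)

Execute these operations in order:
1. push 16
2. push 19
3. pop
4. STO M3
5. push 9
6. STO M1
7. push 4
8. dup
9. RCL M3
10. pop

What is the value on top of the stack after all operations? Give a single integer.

Answer: 4

Derivation:
After op 1 (push 16): stack=[16] mem=[0,0,0,0]
After op 2 (push 19): stack=[16,19] mem=[0,0,0,0]
After op 3 (pop): stack=[16] mem=[0,0,0,0]
After op 4 (STO M3): stack=[empty] mem=[0,0,0,16]
After op 5 (push 9): stack=[9] mem=[0,0,0,16]
After op 6 (STO M1): stack=[empty] mem=[0,9,0,16]
After op 7 (push 4): stack=[4] mem=[0,9,0,16]
After op 8 (dup): stack=[4,4] mem=[0,9,0,16]
After op 9 (RCL M3): stack=[4,4,16] mem=[0,9,0,16]
After op 10 (pop): stack=[4,4] mem=[0,9,0,16]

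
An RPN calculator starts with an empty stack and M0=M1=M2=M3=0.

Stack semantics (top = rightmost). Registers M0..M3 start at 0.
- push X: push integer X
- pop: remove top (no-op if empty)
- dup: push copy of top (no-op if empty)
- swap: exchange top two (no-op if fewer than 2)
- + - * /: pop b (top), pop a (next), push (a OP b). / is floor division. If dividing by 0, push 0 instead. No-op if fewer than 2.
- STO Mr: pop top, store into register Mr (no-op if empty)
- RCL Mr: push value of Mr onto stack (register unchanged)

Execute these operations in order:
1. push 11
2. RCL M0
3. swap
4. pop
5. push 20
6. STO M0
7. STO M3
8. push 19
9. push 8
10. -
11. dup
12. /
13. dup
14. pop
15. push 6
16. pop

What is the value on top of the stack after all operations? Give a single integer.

Answer: 1

Derivation:
After op 1 (push 11): stack=[11] mem=[0,0,0,0]
After op 2 (RCL M0): stack=[11,0] mem=[0,0,0,0]
After op 3 (swap): stack=[0,11] mem=[0,0,0,0]
After op 4 (pop): stack=[0] mem=[0,0,0,0]
After op 5 (push 20): stack=[0,20] mem=[0,0,0,0]
After op 6 (STO M0): stack=[0] mem=[20,0,0,0]
After op 7 (STO M3): stack=[empty] mem=[20,0,0,0]
After op 8 (push 19): stack=[19] mem=[20,0,0,0]
After op 9 (push 8): stack=[19,8] mem=[20,0,0,0]
After op 10 (-): stack=[11] mem=[20,0,0,0]
After op 11 (dup): stack=[11,11] mem=[20,0,0,0]
After op 12 (/): stack=[1] mem=[20,0,0,0]
After op 13 (dup): stack=[1,1] mem=[20,0,0,0]
After op 14 (pop): stack=[1] mem=[20,0,0,0]
After op 15 (push 6): stack=[1,6] mem=[20,0,0,0]
After op 16 (pop): stack=[1] mem=[20,0,0,0]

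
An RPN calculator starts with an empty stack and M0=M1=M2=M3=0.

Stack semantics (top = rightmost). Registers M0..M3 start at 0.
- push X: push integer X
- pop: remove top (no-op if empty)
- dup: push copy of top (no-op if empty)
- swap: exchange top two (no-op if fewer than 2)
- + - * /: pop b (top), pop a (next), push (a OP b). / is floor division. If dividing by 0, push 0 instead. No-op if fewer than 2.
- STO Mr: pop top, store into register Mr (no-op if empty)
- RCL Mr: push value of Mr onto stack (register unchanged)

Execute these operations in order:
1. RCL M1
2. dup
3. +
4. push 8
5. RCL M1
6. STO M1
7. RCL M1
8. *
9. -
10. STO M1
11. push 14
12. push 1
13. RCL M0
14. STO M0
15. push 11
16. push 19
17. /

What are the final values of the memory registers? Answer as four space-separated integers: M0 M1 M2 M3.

After op 1 (RCL M1): stack=[0] mem=[0,0,0,0]
After op 2 (dup): stack=[0,0] mem=[0,0,0,0]
After op 3 (+): stack=[0] mem=[0,0,0,0]
After op 4 (push 8): stack=[0,8] mem=[0,0,0,0]
After op 5 (RCL M1): stack=[0,8,0] mem=[0,0,0,0]
After op 6 (STO M1): stack=[0,8] mem=[0,0,0,0]
After op 7 (RCL M1): stack=[0,8,0] mem=[0,0,0,0]
After op 8 (*): stack=[0,0] mem=[0,0,0,0]
After op 9 (-): stack=[0] mem=[0,0,0,0]
After op 10 (STO M1): stack=[empty] mem=[0,0,0,0]
After op 11 (push 14): stack=[14] mem=[0,0,0,0]
After op 12 (push 1): stack=[14,1] mem=[0,0,0,0]
After op 13 (RCL M0): stack=[14,1,0] mem=[0,0,0,0]
After op 14 (STO M0): stack=[14,1] mem=[0,0,0,0]
After op 15 (push 11): stack=[14,1,11] mem=[0,0,0,0]
After op 16 (push 19): stack=[14,1,11,19] mem=[0,0,0,0]
After op 17 (/): stack=[14,1,0] mem=[0,0,0,0]

Answer: 0 0 0 0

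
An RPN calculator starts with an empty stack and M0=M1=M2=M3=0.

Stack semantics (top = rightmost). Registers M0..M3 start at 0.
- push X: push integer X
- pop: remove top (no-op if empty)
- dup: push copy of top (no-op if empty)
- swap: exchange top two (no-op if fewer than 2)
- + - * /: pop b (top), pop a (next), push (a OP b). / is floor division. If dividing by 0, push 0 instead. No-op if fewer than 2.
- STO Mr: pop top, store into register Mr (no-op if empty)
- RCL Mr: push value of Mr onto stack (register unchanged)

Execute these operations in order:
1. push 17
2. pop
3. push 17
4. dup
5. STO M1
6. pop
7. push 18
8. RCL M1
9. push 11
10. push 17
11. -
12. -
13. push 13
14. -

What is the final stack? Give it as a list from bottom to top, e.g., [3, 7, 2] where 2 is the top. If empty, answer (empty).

After op 1 (push 17): stack=[17] mem=[0,0,0,0]
After op 2 (pop): stack=[empty] mem=[0,0,0,0]
After op 3 (push 17): stack=[17] mem=[0,0,0,0]
After op 4 (dup): stack=[17,17] mem=[0,0,0,0]
After op 5 (STO M1): stack=[17] mem=[0,17,0,0]
After op 6 (pop): stack=[empty] mem=[0,17,0,0]
After op 7 (push 18): stack=[18] mem=[0,17,0,0]
After op 8 (RCL M1): stack=[18,17] mem=[0,17,0,0]
After op 9 (push 11): stack=[18,17,11] mem=[0,17,0,0]
After op 10 (push 17): stack=[18,17,11,17] mem=[0,17,0,0]
After op 11 (-): stack=[18,17,-6] mem=[0,17,0,0]
After op 12 (-): stack=[18,23] mem=[0,17,0,0]
After op 13 (push 13): stack=[18,23,13] mem=[0,17,0,0]
After op 14 (-): stack=[18,10] mem=[0,17,0,0]

Answer: [18, 10]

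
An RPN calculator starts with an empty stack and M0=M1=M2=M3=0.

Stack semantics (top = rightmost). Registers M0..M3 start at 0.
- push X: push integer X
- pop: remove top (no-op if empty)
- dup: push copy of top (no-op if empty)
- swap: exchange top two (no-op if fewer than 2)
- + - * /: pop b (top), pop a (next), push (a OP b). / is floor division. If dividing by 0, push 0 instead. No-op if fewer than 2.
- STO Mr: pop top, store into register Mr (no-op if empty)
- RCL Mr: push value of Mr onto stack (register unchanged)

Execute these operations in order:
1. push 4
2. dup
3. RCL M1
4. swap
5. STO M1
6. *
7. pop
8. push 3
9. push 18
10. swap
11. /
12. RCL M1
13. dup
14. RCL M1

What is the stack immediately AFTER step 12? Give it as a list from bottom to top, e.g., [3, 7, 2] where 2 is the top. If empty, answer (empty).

After op 1 (push 4): stack=[4] mem=[0,0,0,0]
After op 2 (dup): stack=[4,4] mem=[0,0,0,0]
After op 3 (RCL M1): stack=[4,4,0] mem=[0,0,0,0]
After op 4 (swap): stack=[4,0,4] mem=[0,0,0,0]
After op 5 (STO M1): stack=[4,0] mem=[0,4,0,0]
After op 6 (*): stack=[0] mem=[0,4,0,0]
After op 7 (pop): stack=[empty] mem=[0,4,0,0]
After op 8 (push 3): stack=[3] mem=[0,4,0,0]
After op 9 (push 18): stack=[3,18] mem=[0,4,0,0]
After op 10 (swap): stack=[18,3] mem=[0,4,0,0]
After op 11 (/): stack=[6] mem=[0,4,0,0]
After op 12 (RCL M1): stack=[6,4] mem=[0,4,0,0]

[6, 4]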